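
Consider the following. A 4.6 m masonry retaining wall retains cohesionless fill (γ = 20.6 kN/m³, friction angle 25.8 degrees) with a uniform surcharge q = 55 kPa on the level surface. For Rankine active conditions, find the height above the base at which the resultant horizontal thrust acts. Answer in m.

1.95 m

K_a = 0.3935.
Triangular part P₁ = ½K_aγH² = 85.76 at H/3 = 1.533 m; rectangular part P₂ = K_a q H = 99.56 at H/2 = 2.300 m.
ȳ = (P₁·1.533 + P₂·2.300)/(P₁+P₂) = 1.945 m.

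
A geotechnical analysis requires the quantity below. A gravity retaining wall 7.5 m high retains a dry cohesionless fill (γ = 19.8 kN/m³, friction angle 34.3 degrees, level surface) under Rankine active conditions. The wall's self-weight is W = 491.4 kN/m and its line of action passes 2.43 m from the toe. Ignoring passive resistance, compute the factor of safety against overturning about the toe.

K_a = tan²(45° − 34.3°/2) = 0.2792.
P_a = ½K_aγH² = 0.5×0.2792×19.8×7.5² = 155.5 kN/m, acting at H/3 = 2.500 m above the base.
Overturning moment M_o = P_a × H/3 = 155.5 × 2.500 = 388.6.
Resisting moment M_r = W × 2.43 = 491.4 × 2.43 = 1194.
FS_overturning = M_r/M_o = 1194/388.6 = 3.072.

3.07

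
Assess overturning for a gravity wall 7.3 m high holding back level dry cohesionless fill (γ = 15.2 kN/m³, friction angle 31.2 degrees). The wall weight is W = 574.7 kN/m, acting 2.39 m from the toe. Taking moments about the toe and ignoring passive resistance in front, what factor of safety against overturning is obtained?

K_a = tan²(45° − 31.2°/2) = 0.3175.
P_a = ½K_aγH² = 0.5×0.3175×15.2×7.3² = 128.6 kN/m, acting at H/3 = 2.433 m above the base.
Overturning moment M_o = P_a × H/3 = 128.6 × 2.433 = 312.9.
Resisting moment M_r = W × 2.39 = 574.7 × 2.39 = 1374.
FS_overturning = M_r/M_o = 1374/312.9 = 4.390.

4.39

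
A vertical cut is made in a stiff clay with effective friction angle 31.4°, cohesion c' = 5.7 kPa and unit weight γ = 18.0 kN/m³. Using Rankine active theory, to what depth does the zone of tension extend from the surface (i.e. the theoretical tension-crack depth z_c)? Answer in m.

1.13 m

K_a = tan²(45° − 31.4°/2) = 0.3149; √K_a = 0.5612.
The active pressure is zero where K_a γ z = 2c√K_a, so z_c = 2c/(γ√K_a) = 2×5.7/(18.0×0.5612) = 1.129 m.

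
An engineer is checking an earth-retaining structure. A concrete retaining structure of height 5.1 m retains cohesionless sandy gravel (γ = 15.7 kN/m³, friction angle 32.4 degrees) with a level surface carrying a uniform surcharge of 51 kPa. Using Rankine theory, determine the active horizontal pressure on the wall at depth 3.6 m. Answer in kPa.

32.5 kPa

K_a = (1 − sin φ)/(1 + sin φ) = 0.3022.
σ_v = γz + q = 15.7 × 3.6 + 51 = 107.5 kPa.
σ_h = K_a σ_v = 0.3022 × 107.5 = 32.50 kPa.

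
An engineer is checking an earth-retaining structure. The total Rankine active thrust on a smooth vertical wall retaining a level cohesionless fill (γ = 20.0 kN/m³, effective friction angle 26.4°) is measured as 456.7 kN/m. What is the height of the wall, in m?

10.9 m

K_a = 0.3844. P_a = ½ K_a γ H² ⇒ H = √(2P_a/(K_a γ)).
H = √(2×456.7/(0.3844×20.0)) = 10.90 m.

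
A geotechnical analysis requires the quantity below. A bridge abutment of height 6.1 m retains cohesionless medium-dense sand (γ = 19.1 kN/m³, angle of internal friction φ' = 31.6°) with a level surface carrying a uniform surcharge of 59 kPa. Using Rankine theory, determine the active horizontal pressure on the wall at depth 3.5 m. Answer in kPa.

K_a = (1 − sin φ)/(1 + sin φ) = 0.3123.
σ_v = γz + q = 19.1 × 3.5 + 59 = 125.9 kPa.
σ_h = K_a σ_v = 0.3123 × 125.9 = 39.31 kPa.

39.3 kPa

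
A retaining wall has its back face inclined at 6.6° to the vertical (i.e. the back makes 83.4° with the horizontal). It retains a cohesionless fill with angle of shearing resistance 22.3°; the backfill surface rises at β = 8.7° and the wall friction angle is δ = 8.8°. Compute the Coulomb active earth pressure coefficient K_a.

K_a = sin²(α+φ) / [sin²α · sin(α−δ) · (1 + √{sin(φ+δ)sin(φ−β) / (sin(α−δ)sin(α+β))})²].
With α = 83.4°, φ = 22.3°, δ = 8.8°, β = 8.7°: K_a = 0.5305.

0.531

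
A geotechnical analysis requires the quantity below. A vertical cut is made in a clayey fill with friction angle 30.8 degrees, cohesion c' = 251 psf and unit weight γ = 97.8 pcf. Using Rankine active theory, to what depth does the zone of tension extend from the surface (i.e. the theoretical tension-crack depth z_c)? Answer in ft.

9.04 ft

K_a = tan²(45° − 30.8°/2) = 0.3227; √K_a = 0.5681.
The active pressure is zero where K_a γ z = 2c√K_a, so z_c = 2c/(γ√K_a) = 2×251/(97.8×0.5681) = 9.036 ft.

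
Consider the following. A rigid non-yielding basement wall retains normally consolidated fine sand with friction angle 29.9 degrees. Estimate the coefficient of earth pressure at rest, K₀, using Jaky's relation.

K₀ = 1 − sin φ' = 1 − sin 29.9° = 0.5015.

0.502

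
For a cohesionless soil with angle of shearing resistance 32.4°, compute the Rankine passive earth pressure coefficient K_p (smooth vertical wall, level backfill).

K_p = (1 + sin φ)/(1 − sin φ) = tan²(45° + 32.4°/2) = 3.309.

3.31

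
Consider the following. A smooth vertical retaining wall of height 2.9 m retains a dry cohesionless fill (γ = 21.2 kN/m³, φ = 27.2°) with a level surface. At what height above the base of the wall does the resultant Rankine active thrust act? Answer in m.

0.967 m

K_a = 0.3726.
The pressure distribution is triangular, so the resultant acts at H/3 above the base = 2.9/3 = 0.9667 m.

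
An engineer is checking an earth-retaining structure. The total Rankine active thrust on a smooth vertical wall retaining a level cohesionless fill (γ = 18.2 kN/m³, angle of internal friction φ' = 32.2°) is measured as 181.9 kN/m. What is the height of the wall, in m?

K_a = 0.3047. P_a = ½ K_a γ H² ⇒ H = √(2P_a/(K_a γ)).
H = √(2×181.9/(0.3047×18.2)) = 8.099 m.

8.10 m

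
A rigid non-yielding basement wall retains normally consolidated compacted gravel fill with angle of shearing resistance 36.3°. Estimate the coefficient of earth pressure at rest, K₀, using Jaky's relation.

K₀ = 1 − sin φ' = 1 − sin 36.3° = 0.4080.

0.408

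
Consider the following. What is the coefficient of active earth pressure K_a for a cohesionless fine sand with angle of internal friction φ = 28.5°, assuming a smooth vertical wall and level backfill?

0.354

K_a = (1 − sin φ)/(1 + sin φ) = (1 − sin 28.5°)/(1 + sin 28.5°) = 0.3540.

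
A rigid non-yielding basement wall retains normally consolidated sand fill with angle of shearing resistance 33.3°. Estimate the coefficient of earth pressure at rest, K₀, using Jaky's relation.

K₀ = 1 − sin φ' = 1 − sin 33.3° = 0.4510.

0.451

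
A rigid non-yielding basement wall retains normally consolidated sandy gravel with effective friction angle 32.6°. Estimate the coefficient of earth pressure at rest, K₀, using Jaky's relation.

0.461

K₀ = 1 − sin φ' = 1 − sin 32.6° = 0.4612.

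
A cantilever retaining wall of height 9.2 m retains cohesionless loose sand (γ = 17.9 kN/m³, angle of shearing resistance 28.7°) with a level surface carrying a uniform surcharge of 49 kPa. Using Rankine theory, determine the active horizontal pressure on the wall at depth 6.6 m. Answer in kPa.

58.7 kPa

K_a = (1 − sin φ)/(1 + sin φ) = 0.3511.
σ_v = γz + q = 17.9 × 6.6 + 49 = 167.1 kPa.
σ_h = K_a σ_v = 0.3511 × 167.1 = 58.69 kPa.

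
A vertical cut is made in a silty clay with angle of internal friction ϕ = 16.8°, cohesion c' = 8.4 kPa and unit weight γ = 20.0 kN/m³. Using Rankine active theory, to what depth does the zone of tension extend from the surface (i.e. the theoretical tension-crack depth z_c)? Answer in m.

1.13 m

K_a = tan²(45° − 16.8°/2) = 0.5516; √K_a = 0.7427.
The active pressure is zero where K_a γ z = 2c√K_a, so z_c = 2c/(γ√K_a) = 2×8.4/(20.0×0.7427) = 1.131 m.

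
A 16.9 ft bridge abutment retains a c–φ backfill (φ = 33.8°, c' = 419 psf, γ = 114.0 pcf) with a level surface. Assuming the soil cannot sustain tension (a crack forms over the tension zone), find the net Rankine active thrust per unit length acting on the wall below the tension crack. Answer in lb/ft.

160 lb/ft

K_a = 0.2851; √K_a = 0.5340.
Tension-crack depth z_c = 2c/(γ√K_a) = 2×419/(114.0×0.5340) = 13.77 ft.
σ_a at base = K_a γ H − 2c√K_a = 0.2851×114.0×16.9 − 2×419×0.5340 = 101.8 psf.
P_a = ½ × 101.8 × (H − z_c) = 0.5×101.8×3.133 = 159.5 lb/ft.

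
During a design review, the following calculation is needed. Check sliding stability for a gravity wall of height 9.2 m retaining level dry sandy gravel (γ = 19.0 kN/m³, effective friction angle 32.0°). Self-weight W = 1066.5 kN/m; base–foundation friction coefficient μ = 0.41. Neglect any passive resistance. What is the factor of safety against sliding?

1.77

K_a = tan²(45° − 32.0°/2) = 0.3073.
P_a = ½K_aγH² = 0.5×0.3073×19.0×9.2² = 247.1 kN/m, acting at H/3 = 3.067 m above the base.
FS_sliding = μW / P_a = 0.41×1066.5 / 247.1 = 1.770.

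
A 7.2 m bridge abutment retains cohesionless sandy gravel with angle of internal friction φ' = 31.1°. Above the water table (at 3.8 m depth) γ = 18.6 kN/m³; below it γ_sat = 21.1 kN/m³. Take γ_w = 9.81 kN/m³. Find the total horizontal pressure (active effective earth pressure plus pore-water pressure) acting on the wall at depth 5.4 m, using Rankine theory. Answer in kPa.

44.0 kPa

K_a = (1 − sin φ)/(1 + sin φ) = 0.3188.
γ' = 21.1 − 9.81 = 11.29 kN/m³.
Effective vertical stress at 5.4 m: σ'_v = 18.6×3.8 + 11.29×1.60 = 88.74 kPa.
σ'_h = K_a σ'_v = 0.3188 × 88.74 = 28.29 kPa; u = γ_w × 1.60 = 15.70 kPa.
Total σ_h = 28.29 + 15.70 = 43.99 kPa.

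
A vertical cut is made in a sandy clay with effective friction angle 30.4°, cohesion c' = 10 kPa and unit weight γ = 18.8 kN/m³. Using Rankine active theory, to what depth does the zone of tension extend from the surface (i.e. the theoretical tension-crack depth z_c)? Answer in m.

K_a = tan²(45° − 30.4°/2) = 0.3280; √K_a = 0.5727.
The active pressure is zero where K_a γ z = 2c√K_a, so z_c = 2c/(γ√K_a) = 2×10/(18.8×0.5727) = 1.858 m.

1.86 m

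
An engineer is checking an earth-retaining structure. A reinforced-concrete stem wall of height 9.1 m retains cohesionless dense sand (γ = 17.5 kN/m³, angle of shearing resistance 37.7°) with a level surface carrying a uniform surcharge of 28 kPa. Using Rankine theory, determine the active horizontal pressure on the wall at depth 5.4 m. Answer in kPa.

29.5 kPa

K_a = (1 − sin φ)/(1 + sin φ) = 0.2411.
σ_v = γz + q = 17.5 × 5.4 + 28 = 122.5 kPa.
σ_h = K_a σ_v = 0.2411 × 122.5 = 29.53 kPa.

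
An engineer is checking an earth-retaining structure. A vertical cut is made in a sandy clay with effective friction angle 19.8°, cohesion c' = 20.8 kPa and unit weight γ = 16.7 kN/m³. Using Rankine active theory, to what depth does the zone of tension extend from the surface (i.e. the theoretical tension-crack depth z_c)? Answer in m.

K_a = tan²(45° − 19.8°/2) = 0.4939; √K_a = 0.7028.
The active pressure is zero where K_a γ z = 2c√K_a, so z_c = 2c/(γ√K_a) = 2×20.8/(16.7×0.7028) = 3.544 m.

3.54 m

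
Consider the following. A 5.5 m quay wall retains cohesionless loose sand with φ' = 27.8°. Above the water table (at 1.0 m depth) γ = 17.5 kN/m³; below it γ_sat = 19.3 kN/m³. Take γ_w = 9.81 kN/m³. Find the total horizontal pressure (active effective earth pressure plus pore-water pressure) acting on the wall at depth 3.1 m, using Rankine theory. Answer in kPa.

K_a = (1 − sin φ)/(1 + sin φ) = 0.3639.
γ' = 19.3 − 9.81 = 9.490 kN/m³.
Effective vertical stress at 3.1 m: σ'_v = 17.5×1.0 + 9.490×2.10 = 37.43 kPa.
σ'_h = K_a σ'_v = 0.3639 × 37.43 = 13.62 kPa; u = γ_w × 2.10 = 20.60 kPa.
Total σ_h = 13.62 + 20.60 = 34.22 kPa.

34.2 kPa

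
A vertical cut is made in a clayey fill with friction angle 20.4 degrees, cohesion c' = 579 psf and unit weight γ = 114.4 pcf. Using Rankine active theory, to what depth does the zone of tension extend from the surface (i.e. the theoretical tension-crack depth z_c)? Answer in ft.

14.6 ft

K_a = tan²(45° − 20.4°/2) = 0.4831; √K_a = 0.6950.
The active pressure is zero where K_a γ z = 2c√K_a, so z_c = 2c/(γ√K_a) = 2×579/(114.4×0.6950) = 14.56 ft.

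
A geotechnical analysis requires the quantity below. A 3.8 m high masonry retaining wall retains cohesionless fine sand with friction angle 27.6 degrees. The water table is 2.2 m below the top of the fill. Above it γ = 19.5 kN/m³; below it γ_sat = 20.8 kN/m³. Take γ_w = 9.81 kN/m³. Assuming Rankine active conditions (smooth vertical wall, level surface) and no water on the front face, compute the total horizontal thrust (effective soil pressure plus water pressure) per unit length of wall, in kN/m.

60.2 kN/m

K_a = tan²(45° − φ/2) = 0.3668.
γ' = 20.8 − 9.81 = 10.99 kN/m³. Depth below WT = 1.6 m.
σ'_h at WT = K_a γ d_w = 15.73 kPa; at base = 15.73 + K_a γ' × 1.6 = 22.18 kPa.
P₁ (0–2.2 m) = ½×15.73×2.2 = 17.31. P₂ (2.2–3.8 m) = ½(15.73+22.18)×1.6 = 30.34.
P_w = ½ γ_w h₂² = 0.5×9.81×1.6² = 12.56. Total = 17.31+30.34+12.56 = 60.20 kN/m.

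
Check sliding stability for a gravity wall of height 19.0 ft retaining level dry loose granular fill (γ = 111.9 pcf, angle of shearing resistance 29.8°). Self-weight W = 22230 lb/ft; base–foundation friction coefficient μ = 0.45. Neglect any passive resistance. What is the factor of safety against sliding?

1.47

K_a = tan²(45° − 29.8°/2) = 0.3360.
P_a = ½K_aγH² = 0.5×0.3360×111.9×19.0² = 6787 lb/ft, acting at H/3 = 6.333 ft above the base.
FS_sliding = μW / P_a = 0.45×22230 / 6787 = 1.474.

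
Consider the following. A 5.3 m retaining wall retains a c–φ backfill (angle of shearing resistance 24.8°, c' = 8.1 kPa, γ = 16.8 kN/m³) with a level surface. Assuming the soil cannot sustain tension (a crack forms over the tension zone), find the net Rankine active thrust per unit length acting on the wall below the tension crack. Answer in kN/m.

49.4 kN/m

K_a = 0.4090; √K_a = 0.6395.
Tension-crack depth z_c = 2c/(γ√K_a) = 2×8.1/(16.8×0.6395) = 1.508 m.
σ_a at base = K_a γ H − 2c√K_a = 0.4090×16.8×5.3 − 2×8.1×0.6395 = 26.06 kPa.
P_a = ½ × 26.06 × (H − z_c) = 0.5×26.06×3.792 = 49.41 kN/m.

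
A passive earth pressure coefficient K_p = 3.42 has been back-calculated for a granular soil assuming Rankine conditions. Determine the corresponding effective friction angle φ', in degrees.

K_p = (1+sin φ)/(1−sin φ) ⇒ sin φ = (K_p − 1)/(K_p + 1) = 0.5475.
φ = arcsin(0.5475) = 33.20°.

33.2°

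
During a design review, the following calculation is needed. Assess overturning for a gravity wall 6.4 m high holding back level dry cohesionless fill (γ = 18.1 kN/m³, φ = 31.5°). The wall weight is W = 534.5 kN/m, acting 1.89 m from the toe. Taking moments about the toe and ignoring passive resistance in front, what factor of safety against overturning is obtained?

K_a = tan²(45° − 31.5°/2) = 0.3136.
P_a = ½K_aγH² = 0.5×0.3136×18.1×6.4² = 116.3 kN/m, acting at H/3 = 2.133 m above the base.
Overturning moment M_o = P_a × H/3 = 116.3 × 2.133 = 248.0.
Resisting moment M_r = W × 1.89 = 534.5 × 1.89 = 1010.
FS_overturning = M_r/M_o = 1010/248.0 = 4.073.

4.07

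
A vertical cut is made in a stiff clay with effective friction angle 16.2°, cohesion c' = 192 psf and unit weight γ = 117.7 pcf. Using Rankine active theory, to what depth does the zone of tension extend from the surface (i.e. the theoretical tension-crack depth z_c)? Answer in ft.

K_a = tan²(45° − 16.2°/2) = 0.5637; √K_a = 0.7508.
The active pressure is zero where K_a γ z = 2c√K_a, so z_c = 2c/(γ√K_a) = 2×192/(117.7×0.7508) = 4.345 ft.

4.35 ft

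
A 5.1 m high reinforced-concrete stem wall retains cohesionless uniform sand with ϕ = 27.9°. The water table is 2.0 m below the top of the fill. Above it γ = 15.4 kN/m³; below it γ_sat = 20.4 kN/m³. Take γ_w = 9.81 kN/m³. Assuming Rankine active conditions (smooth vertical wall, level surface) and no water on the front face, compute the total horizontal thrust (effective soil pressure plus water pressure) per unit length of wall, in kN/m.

K_a = tan²(45° − φ/2) = 0.3625.
γ' = 20.4 − 9.81 = 10.59 kN/m³. Depth below WT = 3.1 m.
σ'_h at WT = K_a γ d_w = 11.16 kPa; at base = 11.16 + K_a γ' × 3.1 = 23.06 kPa.
P₁ (0–2.0 m) = ½×11.16×2.0 = 11.16. P₂ (2.0–5.1 m) = ½(11.16+23.06)×3.1 = 53.05.
P_w = ½ γ_w h₂² = 0.5×9.81×3.1² = 47.14. Total = 11.16+53.05+47.14 = 111.4 kN/m.

111 kN/m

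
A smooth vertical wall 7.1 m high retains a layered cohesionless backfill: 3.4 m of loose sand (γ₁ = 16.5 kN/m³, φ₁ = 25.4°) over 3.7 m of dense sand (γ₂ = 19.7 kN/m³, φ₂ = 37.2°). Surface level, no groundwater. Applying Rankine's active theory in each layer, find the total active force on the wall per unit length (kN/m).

K_a1 = tan²(45°−25.4°/2) = 0.3996; K_a2 = tan²(45°−37.2°/2) = 0.2464.
Layer 1: σ at base = K_a1 γ₁ h₁ = 22.42 kPa; P₁ = ½×22.42×3.4 = 38.11.
Layer 2: σ_v at top = γ₁h₁ = 56.10; σ_h top = K_a2×56.10 = 13.82; σ_h base = K_a2×(56.10+19.7×3.7) = 31.79.
P₂ = ½(13.82+31.79)×3.7 = 84.38. Total P_a = 38.11+84.38 = 122.5 kN/m.

122 kN/m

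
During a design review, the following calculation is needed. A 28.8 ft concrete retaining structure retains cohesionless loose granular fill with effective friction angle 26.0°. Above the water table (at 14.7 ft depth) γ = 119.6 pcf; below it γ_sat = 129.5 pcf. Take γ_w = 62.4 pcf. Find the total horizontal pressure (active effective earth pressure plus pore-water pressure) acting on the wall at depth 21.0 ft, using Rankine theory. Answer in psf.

1240 psf

K_a = (1 − sin φ)/(1 + sin φ) = 0.3905.
γ' = 129.5 − 62.4 = 67.10 pcf.
Effective vertical stress at 21.0 ft: σ'_v = 119.6×14.7 + 67.10×6.30 = 2181 psf.
σ'_h = K_a σ'_v = 0.3905 × 2181 = 851.5 psf; u = γ_w × 6.30 = 393.1 psf.
Total σ_h = 851.5 + 393.1 = 1245 psf.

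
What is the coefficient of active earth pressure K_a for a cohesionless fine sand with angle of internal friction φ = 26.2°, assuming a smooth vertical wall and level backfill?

K_a = tan²(45° − φ/2) = tan²(31.90°) = 0.3874.

0.387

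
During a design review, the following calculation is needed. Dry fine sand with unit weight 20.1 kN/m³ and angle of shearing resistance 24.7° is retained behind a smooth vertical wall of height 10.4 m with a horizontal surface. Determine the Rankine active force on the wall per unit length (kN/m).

446 kN/m

K_a = tan²(45° − φ/2) = 0.4106.
P_a = ½ K_a γ H² = 0.5 × 0.4106 × 20.1 × 10.4² = 446.3 kN/m.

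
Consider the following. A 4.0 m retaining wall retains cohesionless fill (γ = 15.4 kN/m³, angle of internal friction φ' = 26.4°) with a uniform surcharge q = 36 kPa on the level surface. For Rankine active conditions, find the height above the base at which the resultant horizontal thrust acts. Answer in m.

1.69 m

K_a = 0.3844.
Triangular part P₁ = ½K_aγH² = 47.36 at H/3 = 1.333 m; rectangular part P₂ = K_a q H = 55.36 at H/2 = 2.000 m.
ȳ = (P₁·1.333 + P₂·2.000)/(P₁+P₂) = 1.693 m.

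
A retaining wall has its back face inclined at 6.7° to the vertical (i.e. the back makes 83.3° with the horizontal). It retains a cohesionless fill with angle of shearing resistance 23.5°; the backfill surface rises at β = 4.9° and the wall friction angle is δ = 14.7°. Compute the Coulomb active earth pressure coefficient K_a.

K_a = sin²(α+φ) / [sin²α · sin(α−δ) · (1 + √{sin(φ+δ)sin(φ−β) / (sin(α−δ)sin(α+β))})²].
With α = 83.3°, φ = 23.5°, δ = 14.7°, β = 4.9°: K_a = 0.4679.

0.468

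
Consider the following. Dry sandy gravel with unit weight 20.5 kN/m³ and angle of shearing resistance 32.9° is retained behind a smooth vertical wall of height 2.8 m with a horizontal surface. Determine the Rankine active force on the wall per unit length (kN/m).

23.8 kN/m

K_a = tan²(45° − φ/2) = 0.2960.
P_a = ½ K_a γ H² = 0.5 × 0.2960 × 20.5 × 2.8² = 23.79 kN/m.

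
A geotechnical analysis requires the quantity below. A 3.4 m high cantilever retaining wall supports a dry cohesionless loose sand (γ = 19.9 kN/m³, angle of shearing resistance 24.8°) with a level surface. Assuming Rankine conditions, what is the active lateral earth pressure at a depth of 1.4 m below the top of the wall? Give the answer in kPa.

K_a = (1 − sin φ)/(1 + sin φ) = 0.4090.
σ_h = K_a γ z = 0.4090 × 19.9 × 1.4 = 11.39 kPa.

11.4 kPa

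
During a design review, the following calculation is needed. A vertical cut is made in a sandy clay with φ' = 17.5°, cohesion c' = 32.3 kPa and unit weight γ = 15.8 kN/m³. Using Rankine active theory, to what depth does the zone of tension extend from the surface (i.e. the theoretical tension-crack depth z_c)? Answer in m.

5.58 m

K_a = tan²(45° − 17.5°/2) = 0.5376; √K_a = 0.7332.
The active pressure is zero where K_a γ z = 2c√K_a, so z_c = 2c/(γ√K_a) = 2×32.3/(15.8×0.7332) = 5.576 m.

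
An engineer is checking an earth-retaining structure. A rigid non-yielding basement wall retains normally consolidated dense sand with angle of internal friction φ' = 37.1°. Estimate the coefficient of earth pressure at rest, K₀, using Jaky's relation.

K₀ = 1 − sin φ' = 1 − sin 37.1° = 0.3968.

0.397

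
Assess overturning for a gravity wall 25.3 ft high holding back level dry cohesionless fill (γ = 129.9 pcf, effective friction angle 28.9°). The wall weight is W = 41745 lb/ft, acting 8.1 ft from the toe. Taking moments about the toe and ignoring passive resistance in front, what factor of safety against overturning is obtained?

2.77

K_a = tan²(45° − 28.9°/2) = 0.3484.
P_a = ½K_aγH² = 0.5×0.3484×129.9×25.3² = 14480 lb/ft, acting at H/3 = 8.433 ft above the base.
Overturning moment M_o = P_a × H/3 = 14480 × 8.433 = 122100.
Resisting moment M_r = W × 8.1 = 41745 × 8.1 = 338100.
FS_overturning = M_r/M_o = 338100/122100 = 2.768.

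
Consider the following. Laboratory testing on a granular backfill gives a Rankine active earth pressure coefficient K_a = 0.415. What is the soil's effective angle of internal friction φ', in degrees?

24.4°

K_a = tan²(45° − φ/2) ⇒ 45° − φ/2 = arctan(√0.415) = 32.79°.
φ = 2(45° − 32.79°) = 24.42°.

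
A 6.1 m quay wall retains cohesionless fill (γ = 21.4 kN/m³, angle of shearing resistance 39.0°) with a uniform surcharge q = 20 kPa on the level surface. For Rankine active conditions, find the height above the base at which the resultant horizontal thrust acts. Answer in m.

2.27 m

K_a = 0.2275.
Triangular part P₁ = ½K_aγH² = 90.58 at H/3 = 2.033 m; rectangular part P₂ = K_a q H = 27.76 at H/2 = 3.050 m.
ȳ = (P₁·2.033 + P₂·3.050)/(P₁+P₂) = 2.272 m.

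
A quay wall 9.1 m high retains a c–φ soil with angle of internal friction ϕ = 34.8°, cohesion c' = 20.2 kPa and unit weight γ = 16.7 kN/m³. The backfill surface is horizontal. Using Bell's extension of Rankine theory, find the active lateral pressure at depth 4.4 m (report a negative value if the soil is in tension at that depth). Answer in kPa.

K_a = (1 − sin φ)/(1 + sin φ) = 0.2733.
σ_a = K_a γ z − 2c√K_a = 0.2733×16.7×4.4 − 2×20.2×0.5228 = -1.038 kPa.

-1.04 kPa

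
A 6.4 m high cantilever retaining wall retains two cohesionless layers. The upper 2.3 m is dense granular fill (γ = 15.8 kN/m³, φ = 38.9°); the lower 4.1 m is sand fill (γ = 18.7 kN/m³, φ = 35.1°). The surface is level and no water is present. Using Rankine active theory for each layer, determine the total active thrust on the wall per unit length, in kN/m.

K_a1 = tan²(45°−38.9°/2) = 0.2285; K_a2 = tan²(45°−35.1°/2) = 0.2698.
Layer 1: σ at base = K_a1 γ₁ h₁ = 8.305 kPa; P₁ = ½×8.305×2.3 = 9.550.
Layer 2: σ_v at top = γ₁h₁ = 36.34; σ_h top = K_a2×36.34 = 9.806; σ_h base = K_a2×(36.34+18.7×4.1) = 30.49.
P₂ = ½(9.806+30.49)×4.1 = 82.62. Total P_a = 9.550+82.62 = 92.17 kN/m.

92.2 kN/m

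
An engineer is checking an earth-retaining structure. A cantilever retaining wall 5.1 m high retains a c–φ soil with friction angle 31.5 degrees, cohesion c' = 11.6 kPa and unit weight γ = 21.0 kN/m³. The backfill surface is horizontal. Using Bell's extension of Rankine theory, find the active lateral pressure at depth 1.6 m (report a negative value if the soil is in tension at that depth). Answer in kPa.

-2.45 kPa

K_a = (1 − sin φ)/(1 + sin φ) = 0.3136.
σ_a = K_a γ z − 2c√K_a = 0.3136×21.0×1.6 − 2×11.6×0.5600 = -2.455 kPa.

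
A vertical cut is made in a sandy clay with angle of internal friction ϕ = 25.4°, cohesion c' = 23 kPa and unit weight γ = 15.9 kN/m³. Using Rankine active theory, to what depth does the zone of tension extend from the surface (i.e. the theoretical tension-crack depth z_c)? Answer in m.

4.58 m

K_a = tan²(45° − 25.4°/2) = 0.3996; √K_a = 0.6322.
The active pressure is zero where K_a γ z = 2c√K_a, so z_c = 2c/(γ√K_a) = 2×23/(15.9×0.6322) = 4.576 m.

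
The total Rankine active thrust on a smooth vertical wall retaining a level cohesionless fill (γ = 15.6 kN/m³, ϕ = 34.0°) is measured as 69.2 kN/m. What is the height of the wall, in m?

5.60 m

K_a = 0.2827. P_a = ½ K_a γ H² ⇒ H = √(2P_a/(K_a γ)).
H = √(2×69.2/(0.2827×15.6)) = 5.602 m.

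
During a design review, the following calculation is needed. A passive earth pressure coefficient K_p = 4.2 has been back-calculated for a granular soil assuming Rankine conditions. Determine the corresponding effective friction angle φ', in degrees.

38.0°

K_p = (1+sin φ)/(1−sin φ) ⇒ sin φ = (K_p − 1)/(K_p + 1) = 0.6154.
φ = arcsin(0.6154) = 37.98°.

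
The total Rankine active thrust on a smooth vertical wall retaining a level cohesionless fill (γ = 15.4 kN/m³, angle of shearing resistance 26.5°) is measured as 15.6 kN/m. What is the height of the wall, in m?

K_a = 0.3829. P_a = ½ K_a γ H² ⇒ H = √(2P_a/(K_a γ)).
H = √(2×15.6/(0.3829×15.4)) = 2.300 m.

2.30 m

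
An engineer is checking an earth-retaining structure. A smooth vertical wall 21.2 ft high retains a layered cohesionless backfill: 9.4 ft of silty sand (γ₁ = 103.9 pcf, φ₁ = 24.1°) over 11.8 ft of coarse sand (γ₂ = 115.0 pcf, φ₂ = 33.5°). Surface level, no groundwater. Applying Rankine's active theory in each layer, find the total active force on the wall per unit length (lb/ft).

7570 lb/ft

K_a1 = tan²(45°−24.1°/2) = 0.4201; K_a2 = tan²(45°−33.5°/2) = 0.2887.
Layer 1: σ at base = K_a1 γ₁ h₁ = 410.3 psf; P₁ = ½×410.3×9.4 = 1928.
Layer 2: σ_v at top = γ₁h₁ = 976.7; σ_h top = K_a2×976.7 = 282.0; σ_h base = K_a2×(976.7+115.0×11.8) = 673.8.
P₂ = ½(282.0+673.8)×11.8 = 5639. Total P_a = 1928+5639 = 7567 lb/ft.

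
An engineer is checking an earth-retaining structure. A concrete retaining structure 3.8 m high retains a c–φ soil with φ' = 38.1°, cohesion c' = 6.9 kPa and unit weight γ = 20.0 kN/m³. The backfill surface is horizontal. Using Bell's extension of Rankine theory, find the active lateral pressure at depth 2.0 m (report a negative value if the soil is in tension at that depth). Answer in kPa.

2.76 kPa

K_a = (1 − sin φ)/(1 + sin φ) = 0.2368.
σ_a = K_a γ z − 2c√K_a = 0.2368×20.0×2.0 − 2×6.9×0.4867 = 2.757 kPa.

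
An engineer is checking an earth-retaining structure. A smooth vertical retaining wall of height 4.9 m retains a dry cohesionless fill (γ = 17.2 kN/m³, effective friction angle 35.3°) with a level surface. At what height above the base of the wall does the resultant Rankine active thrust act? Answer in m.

K_a = 0.2675.
The pressure distribution is triangular, so the resultant acts at H/3 above the base = 4.9/3 = 1.633 m.

1.63 m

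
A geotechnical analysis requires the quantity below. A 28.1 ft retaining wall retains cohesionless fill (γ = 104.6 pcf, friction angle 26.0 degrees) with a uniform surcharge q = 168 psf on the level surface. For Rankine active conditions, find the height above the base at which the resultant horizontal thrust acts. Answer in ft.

K_a = 0.3905.
Triangular part P₁ = ½K_aγH² = 16120 at H/3 = 9.367 ft; rectangular part P₂ = K_a q H = 1843 at H/2 = 14.05 ft.
ȳ = (P₁·9.367 + P₂·14.05)/(P₁+P₂) = 9.847 ft.

9.85 ft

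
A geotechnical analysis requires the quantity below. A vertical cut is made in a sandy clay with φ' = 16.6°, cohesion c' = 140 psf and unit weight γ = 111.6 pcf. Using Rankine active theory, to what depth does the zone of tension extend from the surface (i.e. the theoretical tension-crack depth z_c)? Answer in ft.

K_a = tan²(45° − 16.6°/2) = 0.5556; √K_a = 0.7454.
The active pressure is zero where K_a γ z = 2c√K_a, so z_c = 2c/(γ√K_a) = 2×140/(111.6×0.7454) = 3.366 ft.

3.37 ft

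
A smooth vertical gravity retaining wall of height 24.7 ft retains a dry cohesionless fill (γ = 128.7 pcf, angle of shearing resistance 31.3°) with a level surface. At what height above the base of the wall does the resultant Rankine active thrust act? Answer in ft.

K_a = 0.3162.
The pressure distribution is triangular, so the resultant acts at H/3 above the base = 24.7/3 = 8.233 ft.

8.23 ft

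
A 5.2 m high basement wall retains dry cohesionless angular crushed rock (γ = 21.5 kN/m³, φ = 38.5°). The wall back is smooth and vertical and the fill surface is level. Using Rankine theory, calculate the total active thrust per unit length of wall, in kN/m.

67.6 kN/m

K_a = tan²(45° − φ/2) = 0.2327.
P_a = ½ K_a γ H² = 0.5 × 0.2327 × 21.5 × 5.2² = 67.63 kN/m.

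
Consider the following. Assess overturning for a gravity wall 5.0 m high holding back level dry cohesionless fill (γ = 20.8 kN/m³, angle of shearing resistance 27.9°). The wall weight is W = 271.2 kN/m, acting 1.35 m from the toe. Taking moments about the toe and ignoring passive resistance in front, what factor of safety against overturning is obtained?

2.33

K_a = tan²(45° − 27.9°/2) = 0.3625.
P_a = ½K_aγH² = 0.5×0.3625×20.8×5.0² = 94.24 kN/m, acting at H/3 = 1.667 m above the base.
Overturning moment M_o = P_a × H/3 = 94.24 × 1.667 = 157.1.
Resisting moment M_r = W × 1.35 = 271.2 × 1.35 = 366.1.
FS_overturning = M_r/M_o = 366.1/157.1 = 2.331.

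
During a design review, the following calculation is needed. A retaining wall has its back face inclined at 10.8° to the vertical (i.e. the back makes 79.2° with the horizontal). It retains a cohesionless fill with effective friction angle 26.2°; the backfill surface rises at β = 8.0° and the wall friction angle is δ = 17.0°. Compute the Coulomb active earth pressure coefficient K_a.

K_a = sin²(α+φ) / [sin²α · sin(α−δ) · (1 + √{sin(φ+δ)sin(φ−β) / (sin(α−δ)sin(α+β))})²].
With α = 79.2°, φ = 26.2°, δ = 17.0°, β = 8.0°: K_a = 0.4892.

0.489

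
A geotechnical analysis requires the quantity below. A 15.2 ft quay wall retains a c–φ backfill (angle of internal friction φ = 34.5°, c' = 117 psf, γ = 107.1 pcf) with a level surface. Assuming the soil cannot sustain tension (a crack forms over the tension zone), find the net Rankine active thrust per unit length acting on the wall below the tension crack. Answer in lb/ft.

K_a = 0.2768; √K_a = 0.5261.
Tension-crack depth z_c = 2c/(γ√K_a) = 2×117/(107.1×0.5261) = 4.153 ft.
σ_a at base = K_a γ H − 2c√K_a = 0.2768×107.1×15.2 − 2×117×0.5261 = 327.5 psf.
P_a = ½ × 327.5 × (H − z_c) = 0.5×327.5×11.05 = 1809 lb/ft.

1810 lb/ft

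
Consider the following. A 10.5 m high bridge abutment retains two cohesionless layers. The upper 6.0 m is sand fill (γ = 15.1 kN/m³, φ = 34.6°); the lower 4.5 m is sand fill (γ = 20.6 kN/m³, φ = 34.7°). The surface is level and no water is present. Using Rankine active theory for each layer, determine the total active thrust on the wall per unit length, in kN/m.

K_a1 = tan²(45°−34.6°/2) = 0.2756; K_a2 = tan²(45°−34.7°/2) = 0.2745.
Layer 1: σ at base = K_a1 γ₁ h₁ = 24.97 kPa; P₁ = ½×24.97×6.0 = 74.92.
Layer 2: σ_v at top = γ₁h₁ = 90.60; σ_h top = K_a2×90.60 = 24.87; σ_h base = K_a2×(90.60+20.6×4.5) = 50.31.
P₂ = ½(24.87+50.31)×4.5 = 169.1. Total P_a = 74.92+169.1 = 244.1 kN/m.

244 kN/m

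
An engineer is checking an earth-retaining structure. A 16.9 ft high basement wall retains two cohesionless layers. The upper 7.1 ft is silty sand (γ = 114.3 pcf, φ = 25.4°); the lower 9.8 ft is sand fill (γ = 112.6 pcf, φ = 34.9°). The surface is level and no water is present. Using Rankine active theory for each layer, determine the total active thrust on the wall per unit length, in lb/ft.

K_a1 = tan²(45°−25.4°/2) = 0.3996; K_a2 = tan²(45°−34.9°/2) = 0.2721.
Layer 1: σ at base = K_a1 γ₁ h₁ = 324.3 psf; P₁ = ½×324.3×7.1 = 1151.
Layer 2: σ_v at top = γ₁h₁ = 811.5; σ_h top = K_a2×811.5 = 220.9; σ_h base = K_a2×(811.5+112.6×9.8) = 521.2.
P₂ = ½(220.9+521.2)×9.8 = 3636. Total P_a = 1151+3636 = 4787 lb/ft.

4790 lb/ft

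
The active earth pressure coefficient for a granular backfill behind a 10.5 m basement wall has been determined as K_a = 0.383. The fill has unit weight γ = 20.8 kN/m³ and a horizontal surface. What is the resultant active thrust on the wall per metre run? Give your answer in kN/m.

439 kN/m

P = ½ K_a γ H² = 0.5 × 0.383 × 20.8 × 10.5² = 439.1 kN/m.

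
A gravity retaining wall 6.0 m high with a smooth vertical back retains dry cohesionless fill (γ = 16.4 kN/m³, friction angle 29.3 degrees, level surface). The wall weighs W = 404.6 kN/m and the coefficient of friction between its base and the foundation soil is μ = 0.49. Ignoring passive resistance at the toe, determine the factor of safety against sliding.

K_a = tan²(45° − 29.3°/2) = 0.3428.
P_a = ½K_aγH² = 0.5×0.3428×16.4×6.0² = 101.2 kN/m, acting at H/3 = 2.000 m above the base.
FS_sliding = μW / P_a = 0.49×404.6 / 101.2 = 1.959.

1.96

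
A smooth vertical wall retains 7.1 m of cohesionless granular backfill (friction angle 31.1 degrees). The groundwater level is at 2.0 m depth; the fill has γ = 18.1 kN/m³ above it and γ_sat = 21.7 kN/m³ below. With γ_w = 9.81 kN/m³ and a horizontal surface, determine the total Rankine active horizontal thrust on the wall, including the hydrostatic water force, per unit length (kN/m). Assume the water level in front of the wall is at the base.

K_a = tan²(45° − φ/2) = 0.3188.
γ' = 21.7 − 9.81 = 11.89 kN/m³. Depth below WT = 5.1 m.
σ'_h at WT = K_a γ d_w = 11.54 kPa; at base = 11.54 + K_a γ' × 5.1 = 30.87 kPa.
P₁ (0–2.0 m) = ½×11.54×2.0 = 11.54. P₂ (2.0–7.1 m) = ½(11.54+30.87)×5.1 = 108.2.
P_w = ½ γ_w h₂² = 0.5×9.81×5.1² = 127.6. Total = 11.54+108.2+127.6 = 247.3 kN/m.

247 kN/m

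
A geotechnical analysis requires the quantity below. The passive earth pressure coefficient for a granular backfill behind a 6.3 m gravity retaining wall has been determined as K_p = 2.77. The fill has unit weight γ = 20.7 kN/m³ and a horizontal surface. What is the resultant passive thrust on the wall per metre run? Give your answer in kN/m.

P = ½ K_p γ H² = 0.5 × 2.77 × 20.7 × 6.3² = 1138 kN/m.

1140 kN/m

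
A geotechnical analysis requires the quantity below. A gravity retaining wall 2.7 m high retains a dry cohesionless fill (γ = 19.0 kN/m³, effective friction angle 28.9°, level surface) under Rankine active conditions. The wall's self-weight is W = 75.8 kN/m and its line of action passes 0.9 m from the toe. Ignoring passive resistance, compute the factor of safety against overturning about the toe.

3.14

K_a = tan²(45° − 28.9°/2) = 0.3484.
P_a = ½K_aγH² = 0.5×0.3484×19.0×2.7² = 24.13 kN/m, acting at H/3 = 0.9000 m above the base.
Overturning moment M_o = P_a × H/3 = 24.13 × 0.9000 = 21.71.
Resisting moment M_r = W × 0.9 = 75.8 × 0.9 = 68.22.
FS_overturning = M_r/M_o = 68.22/21.71 = 3.142.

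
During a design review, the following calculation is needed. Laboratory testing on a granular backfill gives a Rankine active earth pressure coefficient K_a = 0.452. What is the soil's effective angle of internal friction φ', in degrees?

22.2°

K_a = tan²(45° − φ/2) ⇒ 45° − φ/2 = arctan(√0.452) = 33.91°.
φ = 2(45° − 33.91°) = 22.17°.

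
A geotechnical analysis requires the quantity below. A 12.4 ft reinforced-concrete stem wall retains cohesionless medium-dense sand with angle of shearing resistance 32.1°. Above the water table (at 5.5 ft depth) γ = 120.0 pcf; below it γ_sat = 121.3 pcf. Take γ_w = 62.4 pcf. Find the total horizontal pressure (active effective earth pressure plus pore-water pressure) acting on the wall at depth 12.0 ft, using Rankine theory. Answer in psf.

725 psf

K_a = (1 − sin φ)/(1 + sin φ) = 0.3060.
γ' = 121.3 − 62.4 = 58.90 pcf.
Effective vertical stress at 12.0 ft: σ'_v = 120.0×5.5 + 58.90×6.50 = 1043 psf.
σ'_h = K_a σ'_v = 0.3060 × 1043 = 319.1 psf; u = γ_w × 6.50 = 405.6 psf.
Total σ_h = 319.1 + 405.6 = 724.7 psf.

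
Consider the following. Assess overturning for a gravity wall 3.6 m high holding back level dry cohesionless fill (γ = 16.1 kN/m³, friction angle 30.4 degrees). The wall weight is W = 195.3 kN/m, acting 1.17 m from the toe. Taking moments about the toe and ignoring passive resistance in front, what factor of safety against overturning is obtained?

5.56

K_a = tan²(45° − 30.4°/2) = 0.3280.
P_a = ½K_aγH² = 0.5×0.3280×16.1×3.6² = 34.22 kN/m, acting at H/3 = 1.200 m above the base.
Overturning moment M_o = P_a × H/3 = 34.22 × 1.200 = 41.06.
Resisting moment M_r = W × 1.17 = 195.3 × 1.17 = 228.5.
FS_overturning = M_r/M_o = 228.5/41.06 = 5.565.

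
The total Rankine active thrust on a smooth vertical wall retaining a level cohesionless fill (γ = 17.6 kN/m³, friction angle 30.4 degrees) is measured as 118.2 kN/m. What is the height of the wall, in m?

6.40 m

K_a = 0.3280. P_a = ½ K_a γ H² ⇒ H = √(2P_a/(K_a γ)).
H = √(2×118.2/(0.3280×17.6)) = 6.399 m.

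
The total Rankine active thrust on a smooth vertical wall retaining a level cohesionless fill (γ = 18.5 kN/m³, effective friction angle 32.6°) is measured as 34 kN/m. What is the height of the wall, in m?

K_a = 0.2997. P_a = ½ K_a γ H² ⇒ H = √(2P_a/(K_a γ)).
H = √(2×34/(0.2997×18.5)) = 3.502 m.

3.50 m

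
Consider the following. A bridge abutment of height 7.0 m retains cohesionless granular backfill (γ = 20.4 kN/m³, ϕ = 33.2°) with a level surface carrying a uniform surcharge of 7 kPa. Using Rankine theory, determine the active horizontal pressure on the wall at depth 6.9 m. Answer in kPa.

K_a = (1 − sin φ)/(1 + sin φ) = 0.2924.
σ_v = γz + q = 20.4 × 6.9 + 7 = 147.8 kPa.
σ_h = K_a σ_v = 0.2924 × 147.8 = 43.20 kPa.

43.2 kPa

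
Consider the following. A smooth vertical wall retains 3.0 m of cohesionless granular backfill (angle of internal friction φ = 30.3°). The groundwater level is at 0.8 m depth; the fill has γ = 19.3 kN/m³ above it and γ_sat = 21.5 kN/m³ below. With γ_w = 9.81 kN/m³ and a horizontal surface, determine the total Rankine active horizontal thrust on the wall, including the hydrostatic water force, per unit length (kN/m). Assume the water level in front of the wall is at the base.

46.3 kN/m

K_a = tan²(45° − φ/2) = 0.3293.
γ' = 21.5 − 9.81 = 11.69 kN/m³. Depth below WT = 2.2 m.
σ'_h at WT = K_a γ d_w = 5.085 kPa; at base = 5.085 + K_a γ' × 2.2 = 13.55 kPa.
P₁ (0–0.8 m) = ½×5.085×0.8 = 2.034. P₂ (0.8–3.0 m) = ½(5.085+13.55)×2.2 = 20.50.
P_w = ½ γ_w h₂² = 0.5×9.81×2.2² = 23.74. Total = 2.034+20.50+23.74 = 46.28 kN/m.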